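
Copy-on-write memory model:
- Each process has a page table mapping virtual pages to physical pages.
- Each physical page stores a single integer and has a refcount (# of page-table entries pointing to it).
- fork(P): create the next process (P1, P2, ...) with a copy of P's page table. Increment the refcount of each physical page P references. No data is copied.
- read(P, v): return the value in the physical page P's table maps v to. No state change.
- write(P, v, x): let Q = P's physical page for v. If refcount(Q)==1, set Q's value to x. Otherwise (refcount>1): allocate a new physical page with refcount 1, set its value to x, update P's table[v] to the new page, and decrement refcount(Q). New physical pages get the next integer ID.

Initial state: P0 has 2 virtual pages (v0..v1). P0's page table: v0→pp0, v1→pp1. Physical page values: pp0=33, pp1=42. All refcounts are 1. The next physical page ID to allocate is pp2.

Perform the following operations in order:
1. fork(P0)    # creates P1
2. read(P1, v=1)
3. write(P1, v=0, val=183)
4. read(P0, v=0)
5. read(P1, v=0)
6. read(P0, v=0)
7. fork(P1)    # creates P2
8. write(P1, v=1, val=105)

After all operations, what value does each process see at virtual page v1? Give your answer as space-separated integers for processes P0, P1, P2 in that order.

Op 1: fork(P0) -> P1. 2 ppages; refcounts: pp0:2 pp1:2
Op 2: read(P1, v1) -> 42. No state change.
Op 3: write(P1, v0, 183). refcount(pp0)=2>1 -> COPY to pp2. 3 ppages; refcounts: pp0:1 pp1:2 pp2:1
Op 4: read(P0, v0) -> 33. No state change.
Op 5: read(P1, v0) -> 183. No state change.
Op 6: read(P0, v0) -> 33. No state change.
Op 7: fork(P1) -> P2. 3 ppages; refcounts: pp0:1 pp1:3 pp2:2
Op 8: write(P1, v1, 105). refcount(pp1)=3>1 -> COPY to pp3. 4 ppages; refcounts: pp0:1 pp1:2 pp2:2 pp3:1
P0: v1 -> pp1 = 42
P1: v1 -> pp3 = 105
P2: v1 -> pp1 = 42

Answer: 42 105 42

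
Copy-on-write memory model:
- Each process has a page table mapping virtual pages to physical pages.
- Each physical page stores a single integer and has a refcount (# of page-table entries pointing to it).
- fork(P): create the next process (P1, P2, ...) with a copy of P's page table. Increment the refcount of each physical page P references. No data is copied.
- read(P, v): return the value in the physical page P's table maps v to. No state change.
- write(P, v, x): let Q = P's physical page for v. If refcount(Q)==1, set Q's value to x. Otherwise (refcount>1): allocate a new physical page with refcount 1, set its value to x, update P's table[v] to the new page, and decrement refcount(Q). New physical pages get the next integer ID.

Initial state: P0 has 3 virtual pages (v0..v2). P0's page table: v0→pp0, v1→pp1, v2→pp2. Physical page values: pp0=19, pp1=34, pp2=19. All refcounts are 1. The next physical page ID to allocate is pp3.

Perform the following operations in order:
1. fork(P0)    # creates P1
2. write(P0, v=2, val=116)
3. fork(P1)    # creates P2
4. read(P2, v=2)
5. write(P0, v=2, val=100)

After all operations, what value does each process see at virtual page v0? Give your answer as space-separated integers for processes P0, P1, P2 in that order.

Op 1: fork(P0) -> P1. 3 ppages; refcounts: pp0:2 pp1:2 pp2:2
Op 2: write(P0, v2, 116). refcount(pp2)=2>1 -> COPY to pp3. 4 ppages; refcounts: pp0:2 pp1:2 pp2:1 pp3:1
Op 3: fork(P1) -> P2. 4 ppages; refcounts: pp0:3 pp1:3 pp2:2 pp3:1
Op 4: read(P2, v2) -> 19. No state change.
Op 5: write(P0, v2, 100). refcount(pp3)=1 -> write in place. 4 ppages; refcounts: pp0:3 pp1:3 pp2:2 pp3:1
P0: v0 -> pp0 = 19
P1: v0 -> pp0 = 19
P2: v0 -> pp0 = 19

Answer: 19 19 19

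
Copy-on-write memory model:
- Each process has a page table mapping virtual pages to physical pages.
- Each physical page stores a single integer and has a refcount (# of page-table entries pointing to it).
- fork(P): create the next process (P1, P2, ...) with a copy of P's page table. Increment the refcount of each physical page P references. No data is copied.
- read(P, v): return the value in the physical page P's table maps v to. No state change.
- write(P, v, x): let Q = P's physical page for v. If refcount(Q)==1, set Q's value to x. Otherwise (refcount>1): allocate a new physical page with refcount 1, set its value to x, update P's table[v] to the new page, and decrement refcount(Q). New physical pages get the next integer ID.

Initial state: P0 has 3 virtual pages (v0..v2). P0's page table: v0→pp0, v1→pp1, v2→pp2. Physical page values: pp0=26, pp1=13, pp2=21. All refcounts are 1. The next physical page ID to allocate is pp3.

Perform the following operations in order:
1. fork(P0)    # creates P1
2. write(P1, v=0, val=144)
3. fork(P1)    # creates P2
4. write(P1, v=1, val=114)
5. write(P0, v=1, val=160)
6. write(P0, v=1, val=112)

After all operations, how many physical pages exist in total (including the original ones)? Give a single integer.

Op 1: fork(P0) -> P1. 3 ppages; refcounts: pp0:2 pp1:2 pp2:2
Op 2: write(P1, v0, 144). refcount(pp0)=2>1 -> COPY to pp3. 4 ppages; refcounts: pp0:1 pp1:2 pp2:2 pp3:1
Op 3: fork(P1) -> P2. 4 ppages; refcounts: pp0:1 pp1:3 pp2:3 pp3:2
Op 4: write(P1, v1, 114). refcount(pp1)=3>1 -> COPY to pp4. 5 ppages; refcounts: pp0:1 pp1:2 pp2:3 pp3:2 pp4:1
Op 5: write(P0, v1, 160). refcount(pp1)=2>1 -> COPY to pp5. 6 ppages; refcounts: pp0:1 pp1:1 pp2:3 pp3:2 pp4:1 pp5:1
Op 6: write(P0, v1, 112). refcount(pp5)=1 -> write in place. 6 ppages; refcounts: pp0:1 pp1:1 pp2:3 pp3:2 pp4:1 pp5:1

Answer: 6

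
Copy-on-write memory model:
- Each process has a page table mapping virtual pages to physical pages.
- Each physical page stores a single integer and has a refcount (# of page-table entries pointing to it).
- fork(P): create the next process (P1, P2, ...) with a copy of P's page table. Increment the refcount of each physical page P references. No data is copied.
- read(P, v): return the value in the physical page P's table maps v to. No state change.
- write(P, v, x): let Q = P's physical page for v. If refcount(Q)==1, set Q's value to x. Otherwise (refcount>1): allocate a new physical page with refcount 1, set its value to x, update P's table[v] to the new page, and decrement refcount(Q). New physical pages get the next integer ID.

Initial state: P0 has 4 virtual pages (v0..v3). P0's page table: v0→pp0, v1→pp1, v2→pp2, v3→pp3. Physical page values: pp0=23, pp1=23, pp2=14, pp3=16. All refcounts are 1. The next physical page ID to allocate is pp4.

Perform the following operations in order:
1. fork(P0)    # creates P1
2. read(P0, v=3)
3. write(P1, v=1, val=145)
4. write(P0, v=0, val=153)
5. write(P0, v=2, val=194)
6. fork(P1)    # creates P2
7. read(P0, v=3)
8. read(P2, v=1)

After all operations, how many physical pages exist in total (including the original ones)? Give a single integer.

Answer: 7

Derivation:
Op 1: fork(P0) -> P1. 4 ppages; refcounts: pp0:2 pp1:2 pp2:2 pp3:2
Op 2: read(P0, v3) -> 16. No state change.
Op 3: write(P1, v1, 145). refcount(pp1)=2>1 -> COPY to pp4. 5 ppages; refcounts: pp0:2 pp1:1 pp2:2 pp3:2 pp4:1
Op 4: write(P0, v0, 153). refcount(pp0)=2>1 -> COPY to pp5. 6 ppages; refcounts: pp0:1 pp1:1 pp2:2 pp3:2 pp4:1 pp5:1
Op 5: write(P0, v2, 194). refcount(pp2)=2>1 -> COPY to pp6. 7 ppages; refcounts: pp0:1 pp1:1 pp2:1 pp3:2 pp4:1 pp5:1 pp6:1
Op 6: fork(P1) -> P2. 7 ppages; refcounts: pp0:2 pp1:1 pp2:2 pp3:3 pp4:2 pp5:1 pp6:1
Op 7: read(P0, v3) -> 16. No state change.
Op 8: read(P2, v1) -> 145. No state change.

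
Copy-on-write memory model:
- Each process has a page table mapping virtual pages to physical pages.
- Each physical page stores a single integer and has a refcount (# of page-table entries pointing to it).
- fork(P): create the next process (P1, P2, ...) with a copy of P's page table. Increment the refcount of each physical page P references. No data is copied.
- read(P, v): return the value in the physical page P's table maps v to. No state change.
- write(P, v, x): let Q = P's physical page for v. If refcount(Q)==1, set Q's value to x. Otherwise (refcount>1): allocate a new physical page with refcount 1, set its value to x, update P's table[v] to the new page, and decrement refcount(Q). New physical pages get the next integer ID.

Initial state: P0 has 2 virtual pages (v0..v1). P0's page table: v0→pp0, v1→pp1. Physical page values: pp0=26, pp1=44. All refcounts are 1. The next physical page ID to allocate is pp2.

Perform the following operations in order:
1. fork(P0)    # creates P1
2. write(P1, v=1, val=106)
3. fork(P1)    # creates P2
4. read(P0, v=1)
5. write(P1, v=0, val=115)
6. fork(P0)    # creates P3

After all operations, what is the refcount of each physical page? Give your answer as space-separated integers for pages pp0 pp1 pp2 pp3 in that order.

Op 1: fork(P0) -> P1. 2 ppages; refcounts: pp0:2 pp1:2
Op 2: write(P1, v1, 106). refcount(pp1)=2>1 -> COPY to pp2. 3 ppages; refcounts: pp0:2 pp1:1 pp2:1
Op 3: fork(P1) -> P2. 3 ppages; refcounts: pp0:3 pp1:1 pp2:2
Op 4: read(P0, v1) -> 44. No state change.
Op 5: write(P1, v0, 115). refcount(pp0)=3>1 -> COPY to pp3. 4 ppages; refcounts: pp0:2 pp1:1 pp2:2 pp3:1
Op 6: fork(P0) -> P3. 4 ppages; refcounts: pp0:3 pp1:2 pp2:2 pp3:1

Answer: 3 2 2 1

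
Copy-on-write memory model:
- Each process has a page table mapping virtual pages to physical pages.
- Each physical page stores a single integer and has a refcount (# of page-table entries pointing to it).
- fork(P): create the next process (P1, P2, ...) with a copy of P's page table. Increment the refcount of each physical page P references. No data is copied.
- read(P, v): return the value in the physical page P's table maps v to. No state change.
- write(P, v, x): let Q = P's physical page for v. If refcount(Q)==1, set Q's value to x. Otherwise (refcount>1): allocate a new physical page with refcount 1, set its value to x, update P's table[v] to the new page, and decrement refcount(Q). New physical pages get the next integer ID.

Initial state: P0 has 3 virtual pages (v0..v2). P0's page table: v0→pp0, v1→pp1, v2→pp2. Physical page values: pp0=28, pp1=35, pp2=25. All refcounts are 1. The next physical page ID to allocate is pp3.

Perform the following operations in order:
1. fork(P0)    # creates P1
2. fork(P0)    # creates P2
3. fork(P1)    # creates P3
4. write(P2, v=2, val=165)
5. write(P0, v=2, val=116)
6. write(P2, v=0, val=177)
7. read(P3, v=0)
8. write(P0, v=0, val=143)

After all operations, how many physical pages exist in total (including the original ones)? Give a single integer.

Answer: 7

Derivation:
Op 1: fork(P0) -> P1. 3 ppages; refcounts: pp0:2 pp1:2 pp2:2
Op 2: fork(P0) -> P2. 3 ppages; refcounts: pp0:3 pp1:3 pp2:3
Op 3: fork(P1) -> P3. 3 ppages; refcounts: pp0:4 pp1:4 pp2:4
Op 4: write(P2, v2, 165). refcount(pp2)=4>1 -> COPY to pp3. 4 ppages; refcounts: pp0:4 pp1:4 pp2:3 pp3:1
Op 5: write(P0, v2, 116). refcount(pp2)=3>1 -> COPY to pp4. 5 ppages; refcounts: pp0:4 pp1:4 pp2:2 pp3:1 pp4:1
Op 6: write(P2, v0, 177). refcount(pp0)=4>1 -> COPY to pp5. 6 ppages; refcounts: pp0:3 pp1:4 pp2:2 pp3:1 pp4:1 pp5:1
Op 7: read(P3, v0) -> 28. No state change.
Op 8: write(P0, v0, 143). refcount(pp0)=3>1 -> COPY to pp6. 7 ppages; refcounts: pp0:2 pp1:4 pp2:2 pp3:1 pp4:1 pp5:1 pp6:1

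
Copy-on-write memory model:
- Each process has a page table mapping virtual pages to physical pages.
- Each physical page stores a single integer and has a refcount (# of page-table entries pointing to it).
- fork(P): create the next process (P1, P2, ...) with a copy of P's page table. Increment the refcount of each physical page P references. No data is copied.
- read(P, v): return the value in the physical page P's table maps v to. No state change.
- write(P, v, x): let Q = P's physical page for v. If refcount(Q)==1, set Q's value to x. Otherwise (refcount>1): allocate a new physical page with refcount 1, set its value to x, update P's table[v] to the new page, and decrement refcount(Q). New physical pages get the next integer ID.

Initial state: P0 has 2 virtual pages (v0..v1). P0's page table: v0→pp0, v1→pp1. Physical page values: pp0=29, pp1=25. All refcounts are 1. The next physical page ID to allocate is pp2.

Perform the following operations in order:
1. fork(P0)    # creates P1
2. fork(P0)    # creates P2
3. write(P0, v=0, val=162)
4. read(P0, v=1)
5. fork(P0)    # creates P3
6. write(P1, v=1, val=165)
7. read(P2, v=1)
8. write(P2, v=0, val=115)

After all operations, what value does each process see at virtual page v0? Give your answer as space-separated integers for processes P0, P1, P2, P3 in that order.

Answer: 162 29 115 162

Derivation:
Op 1: fork(P0) -> P1. 2 ppages; refcounts: pp0:2 pp1:2
Op 2: fork(P0) -> P2. 2 ppages; refcounts: pp0:3 pp1:3
Op 3: write(P0, v0, 162). refcount(pp0)=3>1 -> COPY to pp2. 3 ppages; refcounts: pp0:2 pp1:3 pp2:1
Op 4: read(P0, v1) -> 25. No state change.
Op 5: fork(P0) -> P3. 3 ppages; refcounts: pp0:2 pp1:4 pp2:2
Op 6: write(P1, v1, 165). refcount(pp1)=4>1 -> COPY to pp3. 4 ppages; refcounts: pp0:2 pp1:3 pp2:2 pp3:1
Op 7: read(P2, v1) -> 25. No state change.
Op 8: write(P2, v0, 115). refcount(pp0)=2>1 -> COPY to pp4. 5 ppages; refcounts: pp0:1 pp1:3 pp2:2 pp3:1 pp4:1
P0: v0 -> pp2 = 162
P1: v0 -> pp0 = 29
P2: v0 -> pp4 = 115
P3: v0 -> pp2 = 162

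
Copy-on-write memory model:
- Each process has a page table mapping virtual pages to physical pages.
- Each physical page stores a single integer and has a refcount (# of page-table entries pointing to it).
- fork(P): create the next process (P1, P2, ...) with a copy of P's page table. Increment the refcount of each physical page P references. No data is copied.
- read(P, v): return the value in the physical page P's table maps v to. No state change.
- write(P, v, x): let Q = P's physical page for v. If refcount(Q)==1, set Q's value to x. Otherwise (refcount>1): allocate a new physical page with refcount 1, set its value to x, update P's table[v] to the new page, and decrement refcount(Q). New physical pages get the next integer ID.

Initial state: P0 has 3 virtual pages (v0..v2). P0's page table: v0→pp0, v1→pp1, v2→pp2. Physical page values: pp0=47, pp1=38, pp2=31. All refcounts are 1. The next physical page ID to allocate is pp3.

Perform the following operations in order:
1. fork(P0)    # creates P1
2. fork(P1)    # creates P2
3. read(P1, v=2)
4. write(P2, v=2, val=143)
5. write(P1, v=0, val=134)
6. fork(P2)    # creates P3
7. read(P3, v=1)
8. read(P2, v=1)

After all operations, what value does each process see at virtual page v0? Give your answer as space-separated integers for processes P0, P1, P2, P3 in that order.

Answer: 47 134 47 47

Derivation:
Op 1: fork(P0) -> P1. 3 ppages; refcounts: pp0:2 pp1:2 pp2:2
Op 2: fork(P1) -> P2. 3 ppages; refcounts: pp0:3 pp1:3 pp2:3
Op 3: read(P1, v2) -> 31. No state change.
Op 4: write(P2, v2, 143). refcount(pp2)=3>1 -> COPY to pp3. 4 ppages; refcounts: pp0:3 pp1:3 pp2:2 pp3:1
Op 5: write(P1, v0, 134). refcount(pp0)=3>1 -> COPY to pp4. 5 ppages; refcounts: pp0:2 pp1:3 pp2:2 pp3:1 pp4:1
Op 6: fork(P2) -> P3. 5 ppages; refcounts: pp0:3 pp1:4 pp2:2 pp3:2 pp4:1
Op 7: read(P3, v1) -> 38. No state change.
Op 8: read(P2, v1) -> 38. No state change.
P0: v0 -> pp0 = 47
P1: v0 -> pp4 = 134
P2: v0 -> pp0 = 47
P3: v0 -> pp0 = 47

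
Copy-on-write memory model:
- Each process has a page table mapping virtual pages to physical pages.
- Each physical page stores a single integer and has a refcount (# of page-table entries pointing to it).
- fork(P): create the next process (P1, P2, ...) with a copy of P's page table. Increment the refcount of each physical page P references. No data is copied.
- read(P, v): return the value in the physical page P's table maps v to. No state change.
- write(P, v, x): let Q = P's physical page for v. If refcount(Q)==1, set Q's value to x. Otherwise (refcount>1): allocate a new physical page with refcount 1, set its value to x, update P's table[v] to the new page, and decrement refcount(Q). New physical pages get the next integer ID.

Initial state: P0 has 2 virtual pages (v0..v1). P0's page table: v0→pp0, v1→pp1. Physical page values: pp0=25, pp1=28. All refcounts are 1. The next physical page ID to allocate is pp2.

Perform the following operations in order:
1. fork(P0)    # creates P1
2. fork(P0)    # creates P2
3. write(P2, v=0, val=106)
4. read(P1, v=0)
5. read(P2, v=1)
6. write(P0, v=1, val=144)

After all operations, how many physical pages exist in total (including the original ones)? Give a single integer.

Op 1: fork(P0) -> P1. 2 ppages; refcounts: pp0:2 pp1:2
Op 2: fork(P0) -> P2. 2 ppages; refcounts: pp0:3 pp1:3
Op 3: write(P2, v0, 106). refcount(pp0)=3>1 -> COPY to pp2. 3 ppages; refcounts: pp0:2 pp1:3 pp2:1
Op 4: read(P1, v0) -> 25. No state change.
Op 5: read(P2, v1) -> 28. No state change.
Op 6: write(P0, v1, 144). refcount(pp1)=3>1 -> COPY to pp3. 4 ppages; refcounts: pp0:2 pp1:2 pp2:1 pp3:1

Answer: 4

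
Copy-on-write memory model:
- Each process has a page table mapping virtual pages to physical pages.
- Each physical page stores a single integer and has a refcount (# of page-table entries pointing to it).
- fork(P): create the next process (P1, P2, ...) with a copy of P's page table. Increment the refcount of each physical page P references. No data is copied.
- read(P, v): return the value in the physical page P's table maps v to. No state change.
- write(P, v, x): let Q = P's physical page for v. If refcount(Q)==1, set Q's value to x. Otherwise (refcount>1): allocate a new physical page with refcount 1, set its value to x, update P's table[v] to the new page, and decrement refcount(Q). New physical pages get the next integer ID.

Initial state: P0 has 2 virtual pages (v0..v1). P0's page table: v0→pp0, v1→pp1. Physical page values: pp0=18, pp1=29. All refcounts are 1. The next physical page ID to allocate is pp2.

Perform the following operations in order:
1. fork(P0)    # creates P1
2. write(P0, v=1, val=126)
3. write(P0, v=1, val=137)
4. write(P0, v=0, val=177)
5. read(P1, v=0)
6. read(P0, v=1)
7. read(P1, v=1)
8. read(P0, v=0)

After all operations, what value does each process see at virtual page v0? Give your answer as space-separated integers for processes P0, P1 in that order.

Op 1: fork(P0) -> P1. 2 ppages; refcounts: pp0:2 pp1:2
Op 2: write(P0, v1, 126). refcount(pp1)=2>1 -> COPY to pp2. 3 ppages; refcounts: pp0:2 pp1:1 pp2:1
Op 3: write(P0, v1, 137). refcount(pp2)=1 -> write in place. 3 ppages; refcounts: pp0:2 pp1:1 pp2:1
Op 4: write(P0, v0, 177). refcount(pp0)=2>1 -> COPY to pp3. 4 ppages; refcounts: pp0:1 pp1:1 pp2:1 pp3:1
Op 5: read(P1, v0) -> 18. No state change.
Op 6: read(P0, v1) -> 137. No state change.
Op 7: read(P1, v1) -> 29. No state change.
Op 8: read(P0, v0) -> 177. No state change.
P0: v0 -> pp3 = 177
P1: v0 -> pp0 = 18

Answer: 177 18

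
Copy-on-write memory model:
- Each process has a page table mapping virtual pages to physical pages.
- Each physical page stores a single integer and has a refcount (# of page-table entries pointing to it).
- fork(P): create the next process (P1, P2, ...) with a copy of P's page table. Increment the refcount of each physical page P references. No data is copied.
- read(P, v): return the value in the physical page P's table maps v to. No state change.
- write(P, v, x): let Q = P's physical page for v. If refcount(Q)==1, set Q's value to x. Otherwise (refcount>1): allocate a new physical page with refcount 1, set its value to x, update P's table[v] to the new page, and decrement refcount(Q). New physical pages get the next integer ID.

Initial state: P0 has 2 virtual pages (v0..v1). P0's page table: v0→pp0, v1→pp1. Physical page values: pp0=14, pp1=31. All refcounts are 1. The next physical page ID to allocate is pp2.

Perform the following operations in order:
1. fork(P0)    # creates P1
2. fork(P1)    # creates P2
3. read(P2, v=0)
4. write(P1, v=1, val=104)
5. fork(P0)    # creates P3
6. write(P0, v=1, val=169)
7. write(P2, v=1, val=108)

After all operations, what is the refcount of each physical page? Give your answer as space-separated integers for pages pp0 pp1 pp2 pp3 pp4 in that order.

Op 1: fork(P0) -> P1. 2 ppages; refcounts: pp0:2 pp1:2
Op 2: fork(P1) -> P2. 2 ppages; refcounts: pp0:3 pp1:3
Op 3: read(P2, v0) -> 14. No state change.
Op 4: write(P1, v1, 104). refcount(pp1)=3>1 -> COPY to pp2. 3 ppages; refcounts: pp0:3 pp1:2 pp2:1
Op 5: fork(P0) -> P3. 3 ppages; refcounts: pp0:4 pp1:3 pp2:1
Op 6: write(P0, v1, 169). refcount(pp1)=3>1 -> COPY to pp3. 4 ppages; refcounts: pp0:4 pp1:2 pp2:1 pp3:1
Op 7: write(P2, v1, 108). refcount(pp1)=2>1 -> COPY to pp4. 5 ppages; refcounts: pp0:4 pp1:1 pp2:1 pp3:1 pp4:1

Answer: 4 1 1 1 1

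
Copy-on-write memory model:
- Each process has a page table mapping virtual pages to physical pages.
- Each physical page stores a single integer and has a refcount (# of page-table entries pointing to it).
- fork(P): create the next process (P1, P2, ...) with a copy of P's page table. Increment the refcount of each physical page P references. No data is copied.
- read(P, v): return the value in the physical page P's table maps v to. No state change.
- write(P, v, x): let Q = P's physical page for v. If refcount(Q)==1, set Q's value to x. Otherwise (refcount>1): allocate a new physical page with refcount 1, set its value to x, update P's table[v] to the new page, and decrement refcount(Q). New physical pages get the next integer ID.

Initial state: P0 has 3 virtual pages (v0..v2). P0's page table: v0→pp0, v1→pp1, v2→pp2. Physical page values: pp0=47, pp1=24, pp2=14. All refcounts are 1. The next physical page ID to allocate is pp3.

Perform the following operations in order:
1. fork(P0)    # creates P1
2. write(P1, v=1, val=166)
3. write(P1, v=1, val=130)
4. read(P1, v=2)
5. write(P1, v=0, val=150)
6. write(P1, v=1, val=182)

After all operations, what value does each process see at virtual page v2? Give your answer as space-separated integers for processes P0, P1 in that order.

Answer: 14 14

Derivation:
Op 1: fork(P0) -> P1. 3 ppages; refcounts: pp0:2 pp1:2 pp2:2
Op 2: write(P1, v1, 166). refcount(pp1)=2>1 -> COPY to pp3. 4 ppages; refcounts: pp0:2 pp1:1 pp2:2 pp3:1
Op 3: write(P1, v1, 130). refcount(pp3)=1 -> write in place. 4 ppages; refcounts: pp0:2 pp1:1 pp2:2 pp3:1
Op 4: read(P1, v2) -> 14. No state change.
Op 5: write(P1, v0, 150). refcount(pp0)=2>1 -> COPY to pp4. 5 ppages; refcounts: pp0:1 pp1:1 pp2:2 pp3:1 pp4:1
Op 6: write(P1, v1, 182). refcount(pp3)=1 -> write in place. 5 ppages; refcounts: pp0:1 pp1:1 pp2:2 pp3:1 pp4:1
P0: v2 -> pp2 = 14
P1: v2 -> pp2 = 14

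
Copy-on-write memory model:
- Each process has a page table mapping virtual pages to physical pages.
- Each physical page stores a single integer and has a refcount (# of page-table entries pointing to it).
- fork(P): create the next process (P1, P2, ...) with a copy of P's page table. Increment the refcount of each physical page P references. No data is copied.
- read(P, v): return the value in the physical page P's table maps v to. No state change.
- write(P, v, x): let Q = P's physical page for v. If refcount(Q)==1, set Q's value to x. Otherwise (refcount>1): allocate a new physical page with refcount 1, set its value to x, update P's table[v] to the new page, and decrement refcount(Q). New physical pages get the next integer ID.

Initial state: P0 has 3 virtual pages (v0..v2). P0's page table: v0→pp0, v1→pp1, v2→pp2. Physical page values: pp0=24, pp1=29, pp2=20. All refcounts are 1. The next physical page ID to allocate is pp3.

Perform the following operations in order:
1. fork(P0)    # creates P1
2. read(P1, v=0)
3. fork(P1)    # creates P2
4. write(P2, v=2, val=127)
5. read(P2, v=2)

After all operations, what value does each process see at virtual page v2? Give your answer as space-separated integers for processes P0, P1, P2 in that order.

Answer: 20 20 127

Derivation:
Op 1: fork(P0) -> P1. 3 ppages; refcounts: pp0:2 pp1:2 pp2:2
Op 2: read(P1, v0) -> 24. No state change.
Op 3: fork(P1) -> P2. 3 ppages; refcounts: pp0:3 pp1:3 pp2:3
Op 4: write(P2, v2, 127). refcount(pp2)=3>1 -> COPY to pp3. 4 ppages; refcounts: pp0:3 pp1:3 pp2:2 pp3:1
Op 5: read(P2, v2) -> 127. No state change.
P0: v2 -> pp2 = 20
P1: v2 -> pp2 = 20
P2: v2 -> pp3 = 127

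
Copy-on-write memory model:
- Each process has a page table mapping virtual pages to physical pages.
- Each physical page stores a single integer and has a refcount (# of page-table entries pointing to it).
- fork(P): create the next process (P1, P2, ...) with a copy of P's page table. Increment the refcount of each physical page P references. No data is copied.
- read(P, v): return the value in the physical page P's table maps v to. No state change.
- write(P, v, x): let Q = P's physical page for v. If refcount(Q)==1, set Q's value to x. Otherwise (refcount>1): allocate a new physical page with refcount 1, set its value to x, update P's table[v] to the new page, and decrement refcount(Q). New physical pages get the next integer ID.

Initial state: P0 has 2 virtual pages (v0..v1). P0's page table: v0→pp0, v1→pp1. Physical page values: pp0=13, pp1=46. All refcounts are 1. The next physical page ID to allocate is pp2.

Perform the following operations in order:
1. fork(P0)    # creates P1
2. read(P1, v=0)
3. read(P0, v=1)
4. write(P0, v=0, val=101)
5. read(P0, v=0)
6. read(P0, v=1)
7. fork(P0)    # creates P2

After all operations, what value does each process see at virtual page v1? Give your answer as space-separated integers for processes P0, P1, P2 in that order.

Op 1: fork(P0) -> P1. 2 ppages; refcounts: pp0:2 pp1:2
Op 2: read(P1, v0) -> 13. No state change.
Op 3: read(P0, v1) -> 46. No state change.
Op 4: write(P0, v0, 101). refcount(pp0)=2>1 -> COPY to pp2. 3 ppages; refcounts: pp0:1 pp1:2 pp2:1
Op 5: read(P0, v0) -> 101. No state change.
Op 6: read(P0, v1) -> 46. No state change.
Op 7: fork(P0) -> P2. 3 ppages; refcounts: pp0:1 pp1:3 pp2:2
P0: v1 -> pp1 = 46
P1: v1 -> pp1 = 46
P2: v1 -> pp1 = 46

Answer: 46 46 46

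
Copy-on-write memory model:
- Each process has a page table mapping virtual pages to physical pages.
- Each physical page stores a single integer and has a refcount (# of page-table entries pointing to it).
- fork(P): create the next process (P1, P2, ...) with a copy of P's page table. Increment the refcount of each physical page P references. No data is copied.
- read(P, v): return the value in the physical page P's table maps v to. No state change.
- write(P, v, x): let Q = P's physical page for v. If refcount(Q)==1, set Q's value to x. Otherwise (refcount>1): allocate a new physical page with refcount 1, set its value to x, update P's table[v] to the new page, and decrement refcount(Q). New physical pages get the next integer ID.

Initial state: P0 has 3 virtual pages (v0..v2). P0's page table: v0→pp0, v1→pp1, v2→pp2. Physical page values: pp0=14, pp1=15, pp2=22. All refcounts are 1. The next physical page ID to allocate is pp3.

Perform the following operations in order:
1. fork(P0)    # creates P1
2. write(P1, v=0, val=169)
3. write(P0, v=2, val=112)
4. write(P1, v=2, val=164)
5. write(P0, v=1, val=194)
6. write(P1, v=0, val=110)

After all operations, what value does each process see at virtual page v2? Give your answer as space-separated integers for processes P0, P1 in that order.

Answer: 112 164

Derivation:
Op 1: fork(P0) -> P1. 3 ppages; refcounts: pp0:2 pp1:2 pp2:2
Op 2: write(P1, v0, 169). refcount(pp0)=2>1 -> COPY to pp3. 4 ppages; refcounts: pp0:1 pp1:2 pp2:2 pp3:1
Op 3: write(P0, v2, 112). refcount(pp2)=2>1 -> COPY to pp4. 5 ppages; refcounts: pp0:1 pp1:2 pp2:1 pp3:1 pp4:1
Op 4: write(P1, v2, 164). refcount(pp2)=1 -> write in place. 5 ppages; refcounts: pp0:1 pp1:2 pp2:1 pp3:1 pp4:1
Op 5: write(P0, v1, 194). refcount(pp1)=2>1 -> COPY to pp5. 6 ppages; refcounts: pp0:1 pp1:1 pp2:1 pp3:1 pp4:1 pp5:1
Op 6: write(P1, v0, 110). refcount(pp3)=1 -> write in place. 6 ppages; refcounts: pp0:1 pp1:1 pp2:1 pp3:1 pp4:1 pp5:1
P0: v2 -> pp4 = 112
P1: v2 -> pp2 = 164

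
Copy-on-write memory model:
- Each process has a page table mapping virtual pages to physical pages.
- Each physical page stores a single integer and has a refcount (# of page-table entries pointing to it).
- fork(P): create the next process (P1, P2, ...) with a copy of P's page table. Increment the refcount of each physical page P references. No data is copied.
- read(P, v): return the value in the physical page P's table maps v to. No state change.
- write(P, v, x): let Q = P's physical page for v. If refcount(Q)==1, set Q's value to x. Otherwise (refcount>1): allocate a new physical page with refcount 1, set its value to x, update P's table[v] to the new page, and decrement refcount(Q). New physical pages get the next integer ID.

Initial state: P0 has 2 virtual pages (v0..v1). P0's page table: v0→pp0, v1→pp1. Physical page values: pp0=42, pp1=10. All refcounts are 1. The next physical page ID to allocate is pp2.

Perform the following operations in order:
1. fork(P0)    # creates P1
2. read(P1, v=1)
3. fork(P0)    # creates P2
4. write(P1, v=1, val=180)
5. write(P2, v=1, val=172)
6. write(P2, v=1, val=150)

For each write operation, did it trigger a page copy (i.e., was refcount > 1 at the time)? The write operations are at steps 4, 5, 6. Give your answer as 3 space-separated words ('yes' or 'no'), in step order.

Op 1: fork(P0) -> P1. 2 ppages; refcounts: pp0:2 pp1:2
Op 2: read(P1, v1) -> 10. No state change.
Op 3: fork(P0) -> P2. 2 ppages; refcounts: pp0:3 pp1:3
Op 4: write(P1, v1, 180). refcount(pp1)=3>1 -> COPY to pp2. 3 ppages; refcounts: pp0:3 pp1:2 pp2:1
Op 5: write(P2, v1, 172). refcount(pp1)=2>1 -> COPY to pp3. 4 ppages; refcounts: pp0:3 pp1:1 pp2:1 pp3:1
Op 6: write(P2, v1, 150). refcount(pp3)=1 -> write in place. 4 ppages; refcounts: pp0:3 pp1:1 pp2:1 pp3:1

yes yes no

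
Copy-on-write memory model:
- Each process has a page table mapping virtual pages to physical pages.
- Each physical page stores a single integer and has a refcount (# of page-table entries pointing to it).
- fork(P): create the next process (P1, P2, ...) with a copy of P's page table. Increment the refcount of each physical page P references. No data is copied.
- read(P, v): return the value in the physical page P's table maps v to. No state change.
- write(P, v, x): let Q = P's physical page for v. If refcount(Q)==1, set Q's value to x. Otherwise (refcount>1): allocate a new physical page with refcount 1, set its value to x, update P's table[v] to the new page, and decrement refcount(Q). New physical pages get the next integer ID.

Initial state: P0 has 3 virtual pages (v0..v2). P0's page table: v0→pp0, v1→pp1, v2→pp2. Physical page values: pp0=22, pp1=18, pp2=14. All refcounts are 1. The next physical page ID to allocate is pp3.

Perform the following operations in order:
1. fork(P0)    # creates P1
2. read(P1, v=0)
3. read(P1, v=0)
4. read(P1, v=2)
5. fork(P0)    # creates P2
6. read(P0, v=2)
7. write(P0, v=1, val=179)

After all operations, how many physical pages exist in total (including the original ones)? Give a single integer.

Answer: 4

Derivation:
Op 1: fork(P0) -> P1. 3 ppages; refcounts: pp0:2 pp1:2 pp2:2
Op 2: read(P1, v0) -> 22. No state change.
Op 3: read(P1, v0) -> 22. No state change.
Op 4: read(P1, v2) -> 14. No state change.
Op 5: fork(P0) -> P2. 3 ppages; refcounts: pp0:3 pp1:3 pp2:3
Op 6: read(P0, v2) -> 14. No state change.
Op 7: write(P0, v1, 179). refcount(pp1)=3>1 -> COPY to pp3. 4 ppages; refcounts: pp0:3 pp1:2 pp2:3 pp3:1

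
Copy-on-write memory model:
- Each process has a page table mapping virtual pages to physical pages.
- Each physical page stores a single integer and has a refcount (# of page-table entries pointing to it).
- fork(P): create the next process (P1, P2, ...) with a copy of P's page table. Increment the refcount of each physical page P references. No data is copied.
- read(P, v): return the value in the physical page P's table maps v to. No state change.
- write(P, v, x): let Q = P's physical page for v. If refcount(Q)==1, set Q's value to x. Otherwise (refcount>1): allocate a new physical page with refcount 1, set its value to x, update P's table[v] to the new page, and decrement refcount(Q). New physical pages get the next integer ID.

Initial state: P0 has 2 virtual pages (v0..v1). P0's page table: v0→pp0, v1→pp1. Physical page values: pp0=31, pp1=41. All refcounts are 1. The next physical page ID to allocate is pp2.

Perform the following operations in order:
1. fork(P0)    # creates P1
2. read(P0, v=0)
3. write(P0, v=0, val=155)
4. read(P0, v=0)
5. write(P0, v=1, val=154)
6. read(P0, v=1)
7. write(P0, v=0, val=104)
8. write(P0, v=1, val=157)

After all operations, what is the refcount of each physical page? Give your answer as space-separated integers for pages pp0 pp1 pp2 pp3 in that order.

Op 1: fork(P0) -> P1. 2 ppages; refcounts: pp0:2 pp1:2
Op 2: read(P0, v0) -> 31. No state change.
Op 3: write(P0, v0, 155). refcount(pp0)=2>1 -> COPY to pp2. 3 ppages; refcounts: pp0:1 pp1:2 pp2:1
Op 4: read(P0, v0) -> 155. No state change.
Op 5: write(P0, v1, 154). refcount(pp1)=2>1 -> COPY to pp3. 4 ppages; refcounts: pp0:1 pp1:1 pp2:1 pp3:1
Op 6: read(P0, v1) -> 154. No state change.
Op 7: write(P0, v0, 104). refcount(pp2)=1 -> write in place. 4 ppages; refcounts: pp0:1 pp1:1 pp2:1 pp3:1
Op 8: write(P0, v1, 157). refcount(pp3)=1 -> write in place. 4 ppages; refcounts: pp0:1 pp1:1 pp2:1 pp3:1

Answer: 1 1 1 1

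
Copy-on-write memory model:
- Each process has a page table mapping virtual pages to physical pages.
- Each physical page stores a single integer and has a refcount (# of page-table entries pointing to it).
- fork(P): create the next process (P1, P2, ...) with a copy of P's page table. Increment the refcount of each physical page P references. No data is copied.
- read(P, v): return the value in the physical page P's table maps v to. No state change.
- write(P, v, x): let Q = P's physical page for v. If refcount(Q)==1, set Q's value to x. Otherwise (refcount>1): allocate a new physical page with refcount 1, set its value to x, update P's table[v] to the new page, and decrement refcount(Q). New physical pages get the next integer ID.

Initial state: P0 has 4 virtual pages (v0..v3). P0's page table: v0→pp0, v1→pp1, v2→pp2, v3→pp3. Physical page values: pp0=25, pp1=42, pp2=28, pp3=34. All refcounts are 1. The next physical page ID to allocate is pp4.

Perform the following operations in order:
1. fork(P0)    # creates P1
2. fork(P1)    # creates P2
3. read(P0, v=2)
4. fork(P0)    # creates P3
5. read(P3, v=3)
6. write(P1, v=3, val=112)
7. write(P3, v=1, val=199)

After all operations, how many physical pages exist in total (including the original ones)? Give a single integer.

Answer: 6

Derivation:
Op 1: fork(P0) -> P1. 4 ppages; refcounts: pp0:2 pp1:2 pp2:2 pp3:2
Op 2: fork(P1) -> P2. 4 ppages; refcounts: pp0:3 pp1:3 pp2:3 pp3:3
Op 3: read(P0, v2) -> 28. No state change.
Op 4: fork(P0) -> P3. 4 ppages; refcounts: pp0:4 pp1:4 pp2:4 pp3:4
Op 5: read(P3, v3) -> 34. No state change.
Op 6: write(P1, v3, 112). refcount(pp3)=4>1 -> COPY to pp4. 5 ppages; refcounts: pp0:4 pp1:4 pp2:4 pp3:3 pp4:1
Op 7: write(P3, v1, 199). refcount(pp1)=4>1 -> COPY to pp5. 6 ppages; refcounts: pp0:4 pp1:3 pp2:4 pp3:3 pp4:1 pp5:1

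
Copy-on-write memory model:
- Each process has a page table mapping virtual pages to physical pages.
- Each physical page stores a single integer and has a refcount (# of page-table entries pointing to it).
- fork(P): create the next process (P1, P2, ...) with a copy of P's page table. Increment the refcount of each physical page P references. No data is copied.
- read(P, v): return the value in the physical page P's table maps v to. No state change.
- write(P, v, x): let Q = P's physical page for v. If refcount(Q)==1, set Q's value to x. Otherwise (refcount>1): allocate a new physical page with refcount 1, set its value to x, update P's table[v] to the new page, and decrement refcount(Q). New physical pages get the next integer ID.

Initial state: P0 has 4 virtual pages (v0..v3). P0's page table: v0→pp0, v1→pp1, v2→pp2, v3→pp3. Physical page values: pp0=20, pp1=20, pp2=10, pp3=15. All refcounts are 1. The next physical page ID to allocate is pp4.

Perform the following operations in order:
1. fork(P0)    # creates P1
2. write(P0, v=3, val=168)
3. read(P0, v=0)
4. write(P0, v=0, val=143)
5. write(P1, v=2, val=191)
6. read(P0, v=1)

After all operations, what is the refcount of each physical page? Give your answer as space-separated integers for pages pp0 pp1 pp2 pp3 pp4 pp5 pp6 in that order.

Answer: 1 2 1 1 1 1 1

Derivation:
Op 1: fork(P0) -> P1. 4 ppages; refcounts: pp0:2 pp1:2 pp2:2 pp3:2
Op 2: write(P0, v3, 168). refcount(pp3)=2>1 -> COPY to pp4. 5 ppages; refcounts: pp0:2 pp1:2 pp2:2 pp3:1 pp4:1
Op 3: read(P0, v0) -> 20. No state change.
Op 4: write(P0, v0, 143). refcount(pp0)=2>1 -> COPY to pp5. 6 ppages; refcounts: pp0:1 pp1:2 pp2:2 pp3:1 pp4:1 pp5:1
Op 5: write(P1, v2, 191). refcount(pp2)=2>1 -> COPY to pp6. 7 ppages; refcounts: pp0:1 pp1:2 pp2:1 pp3:1 pp4:1 pp5:1 pp6:1
Op 6: read(P0, v1) -> 20. No state change.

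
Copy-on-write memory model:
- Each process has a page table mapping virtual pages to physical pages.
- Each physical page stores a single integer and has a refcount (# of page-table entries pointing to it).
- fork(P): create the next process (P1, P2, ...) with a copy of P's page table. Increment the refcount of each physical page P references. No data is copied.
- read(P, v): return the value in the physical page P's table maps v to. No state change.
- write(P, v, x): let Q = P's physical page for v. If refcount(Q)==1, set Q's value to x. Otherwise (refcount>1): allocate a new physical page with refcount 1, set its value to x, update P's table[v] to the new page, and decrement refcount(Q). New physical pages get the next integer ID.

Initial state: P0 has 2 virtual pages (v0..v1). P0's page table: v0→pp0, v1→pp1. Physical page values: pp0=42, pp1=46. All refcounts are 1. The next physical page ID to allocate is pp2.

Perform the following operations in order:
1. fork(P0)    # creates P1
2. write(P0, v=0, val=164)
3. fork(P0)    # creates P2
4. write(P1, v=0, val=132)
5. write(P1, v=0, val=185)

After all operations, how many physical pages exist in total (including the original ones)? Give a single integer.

Op 1: fork(P0) -> P1. 2 ppages; refcounts: pp0:2 pp1:2
Op 2: write(P0, v0, 164). refcount(pp0)=2>1 -> COPY to pp2. 3 ppages; refcounts: pp0:1 pp1:2 pp2:1
Op 3: fork(P0) -> P2. 3 ppages; refcounts: pp0:1 pp1:3 pp2:2
Op 4: write(P1, v0, 132). refcount(pp0)=1 -> write in place. 3 ppages; refcounts: pp0:1 pp1:3 pp2:2
Op 5: write(P1, v0, 185). refcount(pp0)=1 -> write in place. 3 ppages; refcounts: pp0:1 pp1:3 pp2:2

Answer: 3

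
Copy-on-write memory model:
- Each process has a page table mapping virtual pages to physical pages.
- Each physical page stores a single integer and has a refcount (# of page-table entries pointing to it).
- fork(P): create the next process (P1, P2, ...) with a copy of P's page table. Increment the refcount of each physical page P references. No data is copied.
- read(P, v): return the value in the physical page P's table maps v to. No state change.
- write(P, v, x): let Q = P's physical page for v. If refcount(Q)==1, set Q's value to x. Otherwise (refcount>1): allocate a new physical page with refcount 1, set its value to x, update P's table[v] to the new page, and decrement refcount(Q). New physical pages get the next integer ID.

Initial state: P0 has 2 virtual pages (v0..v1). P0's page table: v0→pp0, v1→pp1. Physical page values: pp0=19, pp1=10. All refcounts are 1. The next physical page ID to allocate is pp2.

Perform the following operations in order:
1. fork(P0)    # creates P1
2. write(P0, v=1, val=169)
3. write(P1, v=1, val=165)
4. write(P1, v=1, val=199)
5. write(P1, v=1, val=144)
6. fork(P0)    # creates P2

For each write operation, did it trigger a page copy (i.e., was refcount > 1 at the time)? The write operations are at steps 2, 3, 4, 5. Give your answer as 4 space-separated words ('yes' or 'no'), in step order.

Op 1: fork(P0) -> P1. 2 ppages; refcounts: pp0:2 pp1:2
Op 2: write(P0, v1, 169). refcount(pp1)=2>1 -> COPY to pp2. 3 ppages; refcounts: pp0:2 pp1:1 pp2:1
Op 3: write(P1, v1, 165). refcount(pp1)=1 -> write in place. 3 ppages; refcounts: pp0:2 pp1:1 pp2:1
Op 4: write(P1, v1, 199). refcount(pp1)=1 -> write in place. 3 ppages; refcounts: pp0:2 pp1:1 pp2:1
Op 5: write(P1, v1, 144). refcount(pp1)=1 -> write in place. 3 ppages; refcounts: pp0:2 pp1:1 pp2:1
Op 6: fork(P0) -> P2. 3 ppages; refcounts: pp0:3 pp1:1 pp2:2

yes no no no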